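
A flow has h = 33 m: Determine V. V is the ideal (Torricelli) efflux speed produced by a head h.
Formula: V = \sqrt{2 g h}
V = √(2·9.81·33) = 25.45 m/s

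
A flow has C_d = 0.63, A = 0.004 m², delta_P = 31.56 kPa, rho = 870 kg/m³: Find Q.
Formula: Q = C_d A \sqrt{\frac{2 \Delta P}{\rho}}
Q = 0.63·0.004·√(2·(31.56·1000)/870)·1000 = 21.46 L/s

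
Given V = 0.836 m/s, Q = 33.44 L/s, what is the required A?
Formula: Q = A V
Substituting knowns: 33.44 = A·0.836·1000
Solving for A: A = (33.44/1000)/0.836 = 0.04 m²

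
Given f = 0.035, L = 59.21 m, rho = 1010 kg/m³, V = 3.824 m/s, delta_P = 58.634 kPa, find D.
Formula: \Delta P = f \frac{L}{D} \frac{\rho V^2}{2}
Substituting knowns: 58.634 = 0.035·(59.21/D)·0.5·1010·3.824²/1000
Solving for D: D = 0.035·59.21·0.5·1010·3.824²/(58.634·1000) = 0.261 m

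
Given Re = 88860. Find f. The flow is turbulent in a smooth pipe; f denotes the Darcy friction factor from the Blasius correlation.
Formula: f = \frac{0.316}{Re^{0.25}}
f = 0.316/88860^0.25 = 0.0183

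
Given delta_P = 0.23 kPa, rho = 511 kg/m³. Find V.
Formula: V = \sqrt{\frac{2 \Delta P}{\rho}}
V = √(2·(0.23·1000)/511) = 0.9488 m/s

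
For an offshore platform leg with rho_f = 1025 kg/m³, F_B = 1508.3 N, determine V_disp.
Formula: F_B = \rho_f g V_{disp}
Substituting knowns: 1508.3 = 1025·9.81·V_disp
Solving for V_disp: V_disp = 1508.3/(1025·9.81) = 0.15 m³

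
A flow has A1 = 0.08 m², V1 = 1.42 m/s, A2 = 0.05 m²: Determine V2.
Formula: V_2 = \frac{A_1 V_1}{A_2}
V2 = 0.08·1.42/0.05 = 2.272 m/s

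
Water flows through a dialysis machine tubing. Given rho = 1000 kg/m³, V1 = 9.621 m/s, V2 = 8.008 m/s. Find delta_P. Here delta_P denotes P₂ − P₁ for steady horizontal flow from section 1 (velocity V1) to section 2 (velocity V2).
Formula: \Delta P = \frac{1}{2} \rho (V_1^2 - V_2^2)
delta_P = 0.5·1000·(9.621² − 8.008²)/1000 = 14.22 kPa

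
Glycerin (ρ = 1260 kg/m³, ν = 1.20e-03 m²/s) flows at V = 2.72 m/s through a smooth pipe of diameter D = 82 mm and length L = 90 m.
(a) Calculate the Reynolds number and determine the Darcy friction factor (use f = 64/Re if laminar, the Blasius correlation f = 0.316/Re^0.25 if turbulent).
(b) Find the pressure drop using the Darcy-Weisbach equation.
(a) Re = V·D/ν = 2.72·0.082/1.20e-03 = 185.87 → laminar (Re < 2300); f = 64/Re = 64/185.87 = 0.34433
(b) Darcy-Weisbach: ΔP = f·(L/D)·½ρV²/1000 = 0.34433·(90/0.082)·½·1260·2.72²/1000 = 1761 kPa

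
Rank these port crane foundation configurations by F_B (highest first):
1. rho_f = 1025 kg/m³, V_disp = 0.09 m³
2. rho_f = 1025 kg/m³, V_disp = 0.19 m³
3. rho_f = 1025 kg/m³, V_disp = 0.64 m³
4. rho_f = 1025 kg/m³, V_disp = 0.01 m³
Case 1: F_B = 905 N
Case 2: F_B = 1910 N
Case 3: F_B = 6435 N
Case 4: F_B = 100.6 N
Ranking (highest first): 3, 2, 1, 4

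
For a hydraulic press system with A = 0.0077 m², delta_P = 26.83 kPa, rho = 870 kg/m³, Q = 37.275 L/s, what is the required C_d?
Formula: Q = C_d A \sqrt{\frac{2 \Delta P}{\rho}}
Substituting knowns: 37.275 = C_d·0.0077·√(2·(26.83·1000)/870)·1000
Solving for C_d: C_d = (37.275/1000)/(0.0077·√(2·(26.83·1000)/870)) = 0.6164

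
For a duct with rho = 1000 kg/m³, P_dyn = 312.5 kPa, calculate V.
Formula: P_{dyn} = \frac{1}{2} \rho V^2
Substituting knowns: 312.5 = 0.5·1000·V²/1000
Solving for V: V = √(2·(312.5·1000)/1000) = 25 m/s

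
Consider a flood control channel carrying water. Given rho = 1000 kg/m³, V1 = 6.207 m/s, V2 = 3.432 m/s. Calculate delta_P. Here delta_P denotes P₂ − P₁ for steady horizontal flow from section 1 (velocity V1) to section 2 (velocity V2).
Formula: \Delta P = \frac{1}{2} \rho (V_1^2 - V_2^2)
delta_P = 0.5·1000·(6.207² − 3.432²)/1000 = 13.37 kPa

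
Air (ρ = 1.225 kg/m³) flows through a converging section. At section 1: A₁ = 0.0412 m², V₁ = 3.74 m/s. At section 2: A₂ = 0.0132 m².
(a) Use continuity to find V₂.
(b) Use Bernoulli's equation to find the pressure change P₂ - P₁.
(a) Continuity: A₁V₁=A₂V₂ -> V₂=A₁V₁/A₂=0.0412*3.74/0.0132=11.67 m/s
(b) Bernoulli: P₂-P₁=0.5*rho*(V₁^2-V₂^2)/1000=0.5*1.225*(3.74^2-11.67^2)/1000=-0.07485 kPa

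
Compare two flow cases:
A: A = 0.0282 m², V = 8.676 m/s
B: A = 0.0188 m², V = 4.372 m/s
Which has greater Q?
Q(A) = 244.7 L/s, Q(B) = 82.19 L/s. Answer: A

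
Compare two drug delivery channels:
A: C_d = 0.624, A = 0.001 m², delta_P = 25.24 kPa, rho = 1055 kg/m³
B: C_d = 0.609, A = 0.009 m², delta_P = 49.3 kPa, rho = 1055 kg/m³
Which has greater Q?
Q(A) = 4.316 L/s, Q(B) = 52.99 L/s. Answer: B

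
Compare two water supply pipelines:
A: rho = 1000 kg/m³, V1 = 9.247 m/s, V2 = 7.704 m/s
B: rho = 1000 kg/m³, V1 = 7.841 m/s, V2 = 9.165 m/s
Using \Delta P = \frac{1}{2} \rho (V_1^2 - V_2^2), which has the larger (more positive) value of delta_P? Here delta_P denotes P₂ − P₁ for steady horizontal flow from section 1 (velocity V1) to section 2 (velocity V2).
delta_P(A) = 13.08 kPa, delta_P(B) = -11.26 kPa. Answer: A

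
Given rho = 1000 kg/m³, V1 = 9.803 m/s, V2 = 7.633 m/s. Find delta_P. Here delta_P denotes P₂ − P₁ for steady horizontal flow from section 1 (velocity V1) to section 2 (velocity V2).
Formula: \Delta P = \frac{1}{2} \rho (V_1^2 - V_2^2)
delta_P = 0.5·1000·(9.803² − 7.633²)/1000 = 18.92 kPa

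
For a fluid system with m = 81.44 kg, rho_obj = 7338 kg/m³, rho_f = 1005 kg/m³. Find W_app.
Formula: W_{app} = mg\left(1 - \frac{\rho_f}{\rho_{obj}}\right)
W_app = 81.44·9.81·(1 − 1005/7338) = 689.5 N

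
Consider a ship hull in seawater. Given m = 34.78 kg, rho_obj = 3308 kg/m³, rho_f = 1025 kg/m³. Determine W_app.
Formula: W_{app} = mg\left(1 - \frac{\rho_f}{\rho_{obj}}\right)
W_app = 34.78·9.81·(1 − 1025/3308) = 235.5 N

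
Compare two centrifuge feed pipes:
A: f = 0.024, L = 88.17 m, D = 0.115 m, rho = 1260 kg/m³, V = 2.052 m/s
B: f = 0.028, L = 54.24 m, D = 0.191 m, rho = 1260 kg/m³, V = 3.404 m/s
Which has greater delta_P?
delta_P(A) = 48.81 kPa, delta_P(B) = 58.04 kPa. Answer: B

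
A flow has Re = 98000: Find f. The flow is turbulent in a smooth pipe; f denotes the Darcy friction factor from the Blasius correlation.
Formula: f = \frac{0.316}{Re^{0.25}}
f = 0.316/98000^0.25 = 0.01786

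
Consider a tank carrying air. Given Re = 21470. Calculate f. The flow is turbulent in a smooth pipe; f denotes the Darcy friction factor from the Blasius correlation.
Formula: f = \frac{0.316}{Re^{0.25}}
f = 0.316/21470^0.25 = 0.02611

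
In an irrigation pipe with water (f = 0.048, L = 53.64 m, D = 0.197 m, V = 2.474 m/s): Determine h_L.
Formula: h_L = f \frac{L}{D} \frac{V^2}{2g}
h_L = 0.048·(53.64/0.197)·2.474²/(2·9.81) = 4.077 m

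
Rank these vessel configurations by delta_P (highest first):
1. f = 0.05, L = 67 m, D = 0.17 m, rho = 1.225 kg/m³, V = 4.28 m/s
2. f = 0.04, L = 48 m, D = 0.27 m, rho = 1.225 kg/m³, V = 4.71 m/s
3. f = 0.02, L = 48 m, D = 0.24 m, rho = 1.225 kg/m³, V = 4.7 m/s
Case 1: delta_P = 0.2211 kPa
Case 2: delta_P = 0.09662 kPa
Case 3: delta_P = 0.05412 kPa
Ranking (highest first): 1, 2, 3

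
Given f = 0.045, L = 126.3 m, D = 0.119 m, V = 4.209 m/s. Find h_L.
Formula: h_L = f \frac{L}{D} \frac{V^2}{2g}
h_L = 0.045·(126.3/0.119)·4.209²/(2·9.81) = 43.12 m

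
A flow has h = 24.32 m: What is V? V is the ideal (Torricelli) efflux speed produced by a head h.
Formula: V = \sqrt{2 g h}
V = √(2·9.81·24.32) = 21.84 m/s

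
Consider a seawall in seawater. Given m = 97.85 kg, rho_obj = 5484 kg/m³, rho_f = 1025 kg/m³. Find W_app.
Formula: W_{app} = mg\left(1 - \frac{\rho_f}{\rho_{obj}}\right)
W_app = 97.85·9.81·(1 − 1025/5484) = 780.5 N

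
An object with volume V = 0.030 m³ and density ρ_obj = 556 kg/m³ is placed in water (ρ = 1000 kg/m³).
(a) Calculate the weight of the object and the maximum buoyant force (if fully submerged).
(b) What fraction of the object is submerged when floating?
(a) W=rho_obj*g*V=556*9.81*0.030=163.6 N; F_B(max)=rho*g*V=1000*9.81*0.030=294.3 N
(b) Floating fraction=rho_obj/rho=556/1000=0.556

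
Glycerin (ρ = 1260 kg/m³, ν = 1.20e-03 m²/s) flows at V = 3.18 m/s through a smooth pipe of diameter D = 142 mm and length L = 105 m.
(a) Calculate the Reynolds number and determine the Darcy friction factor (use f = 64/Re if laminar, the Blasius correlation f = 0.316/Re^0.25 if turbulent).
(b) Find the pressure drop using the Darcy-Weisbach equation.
(a) Re = V·D/ν = 3.18·0.142/1.20e-03 = 376.3 → laminar (Re < 2300); f = 64/Re = 64/376.3 = 0.17008
(b) Darcy-Weisbach: ΔP = f·(L/D)·½ρV²/1000 = 0.17008·(105/0.142)·½·1260·3.18²/1000 = 801.2 kPa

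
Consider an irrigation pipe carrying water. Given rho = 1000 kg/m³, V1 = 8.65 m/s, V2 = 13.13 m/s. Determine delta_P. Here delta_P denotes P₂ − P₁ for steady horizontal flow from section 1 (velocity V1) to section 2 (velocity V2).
Formula: \Delta P = \frac{1}{2} \rho (V_1^2 - V_2^2)
delta_P = 0.5·1000·(8.65² − 13.13²)/1000 = -48.79 kPa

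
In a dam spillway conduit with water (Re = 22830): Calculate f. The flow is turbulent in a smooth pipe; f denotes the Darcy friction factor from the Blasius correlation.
Formula: f = \frac{0.316}{Re^{0.25}}
f = 0.316/22830^0.25 = 0.02571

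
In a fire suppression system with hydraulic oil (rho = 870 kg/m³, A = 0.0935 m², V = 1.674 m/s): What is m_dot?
Formula: \dot{m} = \rho A V
m_dot = 870·0.0935·1.674 = 136.2 kg/s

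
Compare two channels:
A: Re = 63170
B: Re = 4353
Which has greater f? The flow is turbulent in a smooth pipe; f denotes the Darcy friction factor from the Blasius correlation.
f(A) = 0.01993, f(B) = 0.0389. Answer: B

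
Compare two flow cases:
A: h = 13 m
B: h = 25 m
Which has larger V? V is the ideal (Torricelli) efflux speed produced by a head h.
V(A) = 15.97 m/s, V(B) = 22.15 m/s. Answer: B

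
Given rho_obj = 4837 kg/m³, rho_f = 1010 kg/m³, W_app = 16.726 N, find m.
Formula: W_{app} = mg\left(1 - \frac{\rho_f}{\rho_{obj}}\right)
Substituting knowns: 16.726 = m·9.81·(1 − 1010/4837)
Solving for m: m = 16.726/(9.81·(1 − 1010/4837)) = 2.155 kg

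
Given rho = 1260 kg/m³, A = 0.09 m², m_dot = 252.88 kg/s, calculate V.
Formula: \dot{m} = \rho A V
Substituting knowns: 252.88 = 1260·0.09·V
Solving for V: V = 252.88/(1260·0.09) = 2.23 m/s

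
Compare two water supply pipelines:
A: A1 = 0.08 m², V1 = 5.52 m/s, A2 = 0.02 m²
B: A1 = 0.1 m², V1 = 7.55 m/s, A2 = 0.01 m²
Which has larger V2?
V2(A) = 22.08 m/s, V2(B) = 75.5 m/s. Answer: B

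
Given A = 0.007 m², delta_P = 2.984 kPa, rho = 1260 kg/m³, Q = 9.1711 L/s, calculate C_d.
Formula: Q = C_d A \sqrt{\frac{2 \Delta P}{\rho}}
Substituting knowns: 9.1711 = C_d·0.007·√(2·(2.984·1000)/1260)·1000
Solving for C_d: C_d = (9.1711/1000)/(0.007·√(2·(2.984·1000)/1260)) = 0.602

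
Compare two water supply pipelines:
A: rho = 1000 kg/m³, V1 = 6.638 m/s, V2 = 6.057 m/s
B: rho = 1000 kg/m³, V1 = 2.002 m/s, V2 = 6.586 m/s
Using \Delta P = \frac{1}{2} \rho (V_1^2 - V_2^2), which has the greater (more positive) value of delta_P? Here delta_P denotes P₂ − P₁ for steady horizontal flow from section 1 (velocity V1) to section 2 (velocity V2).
delta_P(A) = 3.688 kPa, delta_P(B) = -19.68 kPa. Answer: A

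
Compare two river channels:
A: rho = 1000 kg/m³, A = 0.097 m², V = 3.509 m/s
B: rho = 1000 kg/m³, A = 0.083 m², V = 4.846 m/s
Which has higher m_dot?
m_dot(A) = 340.4 kg/s, m_dot(B) = 402.2 kg/s. Answer: B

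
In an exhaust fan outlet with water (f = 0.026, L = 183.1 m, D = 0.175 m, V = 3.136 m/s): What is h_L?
Formula: h_L = f \frac{L}{D} \frac{V^2}{2g}
h_L = 0.026·(183.1/0.175)·3.136²/(2·9.81) = 13.64 m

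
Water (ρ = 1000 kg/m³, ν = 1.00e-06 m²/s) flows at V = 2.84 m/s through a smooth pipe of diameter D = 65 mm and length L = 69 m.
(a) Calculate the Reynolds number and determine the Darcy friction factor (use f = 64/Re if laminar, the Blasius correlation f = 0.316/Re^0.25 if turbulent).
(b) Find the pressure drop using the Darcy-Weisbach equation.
(a) Re = V·D/ν = 2.84·0.065/1.00e-06 = 184600 → turbulent (Re > 4000); f = 0.316/Re^0.25 = 0.316/184600^0.25 = 0.015245 (Blasius is strictly valid for Re ≲ 1e5; used here as the smooth-pipe estimate the problem specifies)
(b) Darcy-Weisbach: ΔP = f·(L/D)·½ρV²/1000 = 0.015245·(69/0.065)·½·1000·2.84²/1000 = 65.26 kPa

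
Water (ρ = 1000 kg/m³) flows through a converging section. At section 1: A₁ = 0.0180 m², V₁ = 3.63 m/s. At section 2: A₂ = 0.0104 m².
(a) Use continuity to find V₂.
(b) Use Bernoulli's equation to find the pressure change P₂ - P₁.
(a) Continuity: A₁V₁=A₂V₂ -> V₂=A₁V₁/A₂=0.0180*3.63/0.0104=6.28 m/s
(b) Bernoulli: P₂-P₁=0.5*rho*(V₁^2-V₂^2)/1000=0.5*1000*(3.63^2-6.28^2)/1000=-13.13 kPa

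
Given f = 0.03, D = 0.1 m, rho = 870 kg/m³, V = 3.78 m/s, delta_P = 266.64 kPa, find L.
Formula: \Delta P = f \frac{L}{D} \frac{\rho V^2}{2}
Substituting knowns: 266.64 = 0.03·(L/0.1)·0.5·870·3.78²/1000
Solving for L: L = (266.64·1000)·0.1/(0.03·0.5·870·3.78²) = 143 m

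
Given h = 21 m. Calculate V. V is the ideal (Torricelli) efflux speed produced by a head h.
Formula: V = \sqrt{2 g h}
V = √(2·9.81·21) = 20.3 m/s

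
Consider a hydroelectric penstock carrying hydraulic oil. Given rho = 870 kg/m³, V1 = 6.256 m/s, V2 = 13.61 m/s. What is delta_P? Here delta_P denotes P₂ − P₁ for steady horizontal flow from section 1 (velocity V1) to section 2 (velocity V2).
Formula: \Delta P = \frac{1}{2} \rho (V_1^2 - V_2^2)
delta_P = 0.5·870·(6.256² − 13.61²)/1000 = -63.55 kPa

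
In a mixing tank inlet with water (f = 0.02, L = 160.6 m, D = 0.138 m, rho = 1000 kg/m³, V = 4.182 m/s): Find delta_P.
Formula: \Delta P = f \frac{L}{D} \frac{\rho V^2}{2}
delta_P = 0.02·(160.6/0.138)·0.5·1000·4.182²/1000 = 203.5 kPa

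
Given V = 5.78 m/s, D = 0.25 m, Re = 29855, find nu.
Formula: Re = \frac{V D}{\nu}
Substituting knowns: 29855 = 5.78·0.25/nu
Solving for nu: nu = 5.78·0.25/29855 = 4.840e-05 m²/s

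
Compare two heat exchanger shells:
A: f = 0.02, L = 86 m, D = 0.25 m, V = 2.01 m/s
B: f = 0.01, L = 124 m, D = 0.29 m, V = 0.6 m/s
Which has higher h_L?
h_L(A) = 1.417 m, h_L(B) = 0.07846 m. Answer: A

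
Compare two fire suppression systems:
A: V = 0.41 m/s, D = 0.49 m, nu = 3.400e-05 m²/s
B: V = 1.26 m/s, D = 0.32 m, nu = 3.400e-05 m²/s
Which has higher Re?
Re(A) = 5909, Re(B) = 11859. Answer: B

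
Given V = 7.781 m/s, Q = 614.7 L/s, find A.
Formula: Q = A V
Substituting knowns: 614.7 = A·7.781·1000
Solving for A: A = (614.7/1000)/7.781 = 0.079 m²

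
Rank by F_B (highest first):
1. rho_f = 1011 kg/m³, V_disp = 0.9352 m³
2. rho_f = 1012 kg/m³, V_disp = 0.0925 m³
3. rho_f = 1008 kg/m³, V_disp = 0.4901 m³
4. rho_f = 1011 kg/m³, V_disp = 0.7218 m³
Case 1: F_B = 9275 N
Case 2: F_B = 918.3 N
Case 3: F_B = 4846 N
Case 4: F_B = 7159 N
Ranking (highest first): 1, 4, 3, 2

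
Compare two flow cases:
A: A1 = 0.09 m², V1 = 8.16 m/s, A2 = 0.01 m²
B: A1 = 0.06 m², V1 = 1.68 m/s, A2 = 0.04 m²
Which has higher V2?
V2(A) = 73.44 m/s, V2(B) = 2.52 m/s. Answer: A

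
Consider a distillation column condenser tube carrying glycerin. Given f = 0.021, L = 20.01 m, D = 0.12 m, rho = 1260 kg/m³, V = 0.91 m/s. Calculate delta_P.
Formula: \Delta P = f \frac{L}{D} \frac{\rho V^2}{2}
delta_P = 0.021·(20.01/0.12)·0.5·1260·0.91²/1000 = 1.827 kPa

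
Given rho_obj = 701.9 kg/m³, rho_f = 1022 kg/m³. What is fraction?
Formula: f_{sub} = \frac{\rho_{obj}}{\rho_f}
fraction = 701.9/1022 = 0.6868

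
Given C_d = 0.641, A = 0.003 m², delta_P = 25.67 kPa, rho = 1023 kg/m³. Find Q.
Formula: Q = C_d A \sqrt{\frac{2 \Delta P}{\rho}}
Q = 0.641·0.003·√(2·(25.67·1000)/1023)·1000 = 13.62 L/s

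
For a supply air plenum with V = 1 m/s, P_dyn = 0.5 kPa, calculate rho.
Formula: P_{dyn} = \frac{1}{2} \rho V^2
Substituting knowns: 0.5 = 0.5·rho·1²/1000
Solving for rho: rho = 2·(0.5·1000)/1² = 1000 kg/m³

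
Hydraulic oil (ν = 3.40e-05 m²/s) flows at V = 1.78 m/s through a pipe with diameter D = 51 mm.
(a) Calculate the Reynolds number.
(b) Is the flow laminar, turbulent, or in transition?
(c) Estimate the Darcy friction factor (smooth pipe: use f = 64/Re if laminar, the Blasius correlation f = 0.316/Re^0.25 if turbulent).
(a) Re = V·D/ν = 1.78·0.051/3.40e-05 = 2670
(b) Flow regime: transition (2300 ≤ Re ≤ 4000)
(c) Friction factor: f ≈ 0.04 (transitional regime, no simple correlation)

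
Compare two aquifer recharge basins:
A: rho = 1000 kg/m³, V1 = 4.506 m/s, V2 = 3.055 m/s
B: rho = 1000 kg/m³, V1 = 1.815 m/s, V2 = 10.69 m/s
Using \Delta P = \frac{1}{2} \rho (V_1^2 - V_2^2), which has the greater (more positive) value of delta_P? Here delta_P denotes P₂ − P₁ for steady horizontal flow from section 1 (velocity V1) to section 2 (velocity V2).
delta_P(A) = 5.486 kPa, delta_P(B) = -55.49 kPa. Answer: A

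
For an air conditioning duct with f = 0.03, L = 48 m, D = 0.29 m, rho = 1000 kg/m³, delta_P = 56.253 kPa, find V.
Formula: \Delta P = f \frac{L}{D} \frac{\rho V^2}{2}
Substituting knowns: 56.253 = 0.03·(48/0.29)·0.5·1000·V²/1000
Solving for V: V = √((56.253·1000)/(0.03·(48/0.29)·0.5·1000)) = 4.76 m/s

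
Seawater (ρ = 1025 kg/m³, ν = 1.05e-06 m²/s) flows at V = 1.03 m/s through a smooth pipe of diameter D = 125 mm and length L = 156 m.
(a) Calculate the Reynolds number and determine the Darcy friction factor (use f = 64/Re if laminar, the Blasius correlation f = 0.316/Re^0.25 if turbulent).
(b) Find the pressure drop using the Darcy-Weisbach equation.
(a) Re = V·D/ν = 1.03·0.125/1.05e-06 = 122620 → turbulent (Re > 4000); f = 0.316/Re^0.25 = 0.316/122620^0.25 = 0.016887 (Blasius is strictly valid for Re ≲ 1e5; used here as the smooth-pipe estimate the problem specifies)
(b) Darcy-Weisbach: ΔP = f·(L/D)·½ρV²/1000 = 0.016887·(156/0.125)·½·1025·1.03²/1000 = 11.46 kPa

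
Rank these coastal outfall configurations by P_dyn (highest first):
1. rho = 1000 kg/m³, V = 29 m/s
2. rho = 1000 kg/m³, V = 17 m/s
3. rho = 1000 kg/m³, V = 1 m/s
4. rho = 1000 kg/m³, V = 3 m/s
Case 1: P_dyn = 420.5 kPa
Case 2: P_dyn = 144.5 kPa
Case 3: P_dyn = 0.5 kPa
Case 4: P_dyn = 4.5 kPa
Ranking (highest first): 1, 2, 4, 3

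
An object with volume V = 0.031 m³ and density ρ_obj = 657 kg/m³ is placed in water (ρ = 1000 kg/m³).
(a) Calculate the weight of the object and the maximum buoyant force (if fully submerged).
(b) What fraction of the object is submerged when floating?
(a) W=rho_obj*g*V=657*9.81*0.031=199.8 N; F_B(max)=rho*g*V=1000*9.81*0.031=304.1 N
(b) Floating fraction=rho_obj/rho=657/1000=0.657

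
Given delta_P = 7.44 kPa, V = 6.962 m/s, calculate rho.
Formula: V = \sqrt{\frac{2 \Delta P}{\rho}}
Substituting knowns: 6.962 = √(2·(7.44·1000)/rho)
Solving for rho: rho = 2·(7.44·1000)/6.962² = 307 kg/m³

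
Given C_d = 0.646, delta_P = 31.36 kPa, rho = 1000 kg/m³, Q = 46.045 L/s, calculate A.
Formula: Q = C_d A \sqrt{\frac{2 \Delta P}{\rho}}
Substituting knowns: 46.045 = 0.646·A·√(2·(31.36·1000)/1000)·1000
Solving for A: A = (46.045/1000)/(0.646·√(2·(31.36·1000)/1000)) = 0.009 m²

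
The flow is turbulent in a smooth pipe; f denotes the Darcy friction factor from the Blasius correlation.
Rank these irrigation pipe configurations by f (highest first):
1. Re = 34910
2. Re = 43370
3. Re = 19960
Case 1: f = 0.02312
Case 2: f = 0.0219
Case 3: f = 0.02659
Ranking (highest first): 3, 1, 2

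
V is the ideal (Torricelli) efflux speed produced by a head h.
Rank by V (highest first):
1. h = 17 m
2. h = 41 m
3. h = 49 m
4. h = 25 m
Case 1: V = 18.26 m/s
Case 2: V = 28.36 m/s
Case 3: V = 31.01 m/s
Case 4: V = 22.15 m/s
Ranking (highest first): 3, 2, 4, 1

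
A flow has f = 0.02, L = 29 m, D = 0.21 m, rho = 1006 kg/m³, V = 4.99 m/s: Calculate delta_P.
Formula: \Delta P = f \frac{L}{D} \frac{\rho V^2}{2}
delta_P = 0.02·(29/0.21)·0.5·1006·4.99²/1000 = 34.59 kPa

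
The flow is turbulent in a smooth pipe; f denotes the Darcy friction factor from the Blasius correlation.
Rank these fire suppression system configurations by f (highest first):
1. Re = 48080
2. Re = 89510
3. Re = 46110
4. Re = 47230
Case 1: f = 0.02134
Case 2: f = 0.01827
Case 3: f = 0.02156
Case 4: f = 0.02144
Ranking (highest first): 3, 4, 1, 2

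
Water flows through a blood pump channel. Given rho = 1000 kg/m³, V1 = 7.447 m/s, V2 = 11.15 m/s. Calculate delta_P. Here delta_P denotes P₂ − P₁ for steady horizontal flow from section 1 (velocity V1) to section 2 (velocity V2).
Formula: \Delta P = \frac{1}{2} \rho (V_1^2 - V_2^2)
delta_P = 0.5·1000·(7.447² − 11.15²)/1000 = -34.43 kPa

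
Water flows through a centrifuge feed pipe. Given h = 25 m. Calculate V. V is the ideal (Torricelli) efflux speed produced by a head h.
Formula: V = \sqrt{2 g h}
V = √(2·9.81·25) = 22.15 m/s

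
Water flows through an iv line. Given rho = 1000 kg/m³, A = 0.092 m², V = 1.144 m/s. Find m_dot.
Formula: \dot{m} = \rho A V
m_dot = 1000·0.092·1.144 = 105.2 kg/s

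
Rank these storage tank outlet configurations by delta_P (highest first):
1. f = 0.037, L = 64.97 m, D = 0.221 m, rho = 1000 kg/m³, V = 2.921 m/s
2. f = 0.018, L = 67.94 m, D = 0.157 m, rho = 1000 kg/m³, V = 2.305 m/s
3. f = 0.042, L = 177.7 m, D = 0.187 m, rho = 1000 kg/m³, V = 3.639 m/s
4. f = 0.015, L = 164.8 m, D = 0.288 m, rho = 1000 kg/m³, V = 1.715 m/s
Case 1: delta_P = 46.4 kPa
Case 2: delta_P = 20.69 kPa
Case 3: delta_P = 264.3 kPa
Case 4: delta_P = 12.62 kPa
Ranking (highest first): 3, 1, 2, 4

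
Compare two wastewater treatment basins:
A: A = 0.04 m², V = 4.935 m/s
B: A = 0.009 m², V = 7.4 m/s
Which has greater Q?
Q(A) = 197.4 L/s, Q(B) = 66.6 L/s. Answer: A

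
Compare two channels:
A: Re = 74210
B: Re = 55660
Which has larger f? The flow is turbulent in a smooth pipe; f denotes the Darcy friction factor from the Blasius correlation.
f(A) = 0.01915, f(B) = 0.02057. Answer: B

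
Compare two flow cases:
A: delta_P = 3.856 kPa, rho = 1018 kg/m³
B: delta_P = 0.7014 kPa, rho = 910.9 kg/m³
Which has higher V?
V(A) = 2.752 m/s, V(B) = 1.241 m/s. Answer: A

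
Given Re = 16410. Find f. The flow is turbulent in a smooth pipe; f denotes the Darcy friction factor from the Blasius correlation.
Formula: f = \frac{0.316}{Re^{0.25}}
f = 0.316/16410^0.25 = 0.02792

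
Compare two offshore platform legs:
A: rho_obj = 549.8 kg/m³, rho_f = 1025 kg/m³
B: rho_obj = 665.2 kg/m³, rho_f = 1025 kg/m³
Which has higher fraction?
fraction(A) = 0.5364, fraction(B) = 0.649. Answer: B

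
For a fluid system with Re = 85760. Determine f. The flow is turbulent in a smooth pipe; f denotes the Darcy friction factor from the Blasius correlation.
Formula: f = \frac{0.316}{Re^{0.25}}
f = 0.316/85760^0.25 = 0.01847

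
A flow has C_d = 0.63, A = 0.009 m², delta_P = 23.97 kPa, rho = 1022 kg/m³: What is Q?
Formula: Q = C_d A \sqrt{\frac{2 \Delta P}{\rho}}
Q = 0.63·0.009·√(2·(23.97·1000)/1022)·1000 = 38.83 L/s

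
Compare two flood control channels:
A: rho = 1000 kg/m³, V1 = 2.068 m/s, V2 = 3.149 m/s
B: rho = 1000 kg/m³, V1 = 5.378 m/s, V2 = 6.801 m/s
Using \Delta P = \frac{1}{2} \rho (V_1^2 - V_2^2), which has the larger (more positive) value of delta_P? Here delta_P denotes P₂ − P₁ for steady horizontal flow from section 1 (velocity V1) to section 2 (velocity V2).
delta_P(A) = -2.82 kPa, delta_P(B) = -8.665 kPa. Answer: A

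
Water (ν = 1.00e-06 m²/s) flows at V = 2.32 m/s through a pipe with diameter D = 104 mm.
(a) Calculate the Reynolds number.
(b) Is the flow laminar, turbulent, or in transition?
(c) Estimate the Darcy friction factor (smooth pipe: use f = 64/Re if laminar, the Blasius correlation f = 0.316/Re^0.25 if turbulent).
(a) Re = V·D/ν = 2.32·0.104/1.00e-06 = 241280
(b) Flow regime: turbulent (Re > 4000)
(c) Friction factor: f = 0.316/Re^0.25 = 0.316/241280^0.25 = 0.01426 (Blasius is strictly valid for Re ≲ 1e5; used here as the smooth-pipe estimate the problem specifies)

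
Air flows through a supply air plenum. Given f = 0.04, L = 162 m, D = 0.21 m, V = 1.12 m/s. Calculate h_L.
Formula: h_L = f \frac{L}{D} \frac{V^2}{2g}
h_L = 0.04·(162/0.21)·1.12²/(2·9.81) = 1.973 m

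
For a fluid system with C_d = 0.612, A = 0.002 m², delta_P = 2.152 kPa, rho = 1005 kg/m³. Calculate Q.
Formula: Q = C_d A \sqrt{\frac{2 \Delta P}{\rho}}
Q = 0.612·0.002·√(2·(2.152·1000)/1005)·1000 = 2.533 L/s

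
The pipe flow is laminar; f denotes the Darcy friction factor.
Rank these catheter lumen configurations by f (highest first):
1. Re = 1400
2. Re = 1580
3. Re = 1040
Case 1: f = 0.04571
Case 2: f = 0.04051
Case 3: f = 0.06154
Ranking (highest first): 3, 1, 2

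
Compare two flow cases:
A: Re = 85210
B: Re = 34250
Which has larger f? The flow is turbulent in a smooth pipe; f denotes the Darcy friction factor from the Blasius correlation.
f(A) = 0.0185, f(B) = 0.02323. Answer: B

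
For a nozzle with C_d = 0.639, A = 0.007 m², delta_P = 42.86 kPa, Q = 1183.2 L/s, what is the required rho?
Formula: Q = C_d A \sqrt{\frac{2 \Delta P}{\rho}}
Substituting knowns: 1183.2 = 0.639·0.007·√(2·(42.86·1000)/rho)·1000
Solving for rho: rho = 2·(42.86·1000)/((1183.2/1000)/(0.639·0.007))² = 1.225 kg/m³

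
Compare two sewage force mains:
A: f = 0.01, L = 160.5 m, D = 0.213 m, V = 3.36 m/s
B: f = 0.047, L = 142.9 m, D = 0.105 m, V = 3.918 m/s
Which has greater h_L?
h_L(A) = 4.336 m, h_L(B) = 50.05 m. Answer: B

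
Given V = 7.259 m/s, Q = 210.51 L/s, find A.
Formula: Q = A V
Substituting knowns: 210.51 = A·7.259·1000
Solving for A: A = (210.51/1000)/7.259 = 0.029 m²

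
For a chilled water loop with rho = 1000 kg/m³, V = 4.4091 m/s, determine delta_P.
Formula: V = \sqrt{\frac{2 \Delta P}{\rho}}
Substituting knowns: 4.4091 = √(2·(delta_P·1000)/1000)
Solving for delta_P: delta_P = 4.4091²·1000/2/1000 = 9.72 kPa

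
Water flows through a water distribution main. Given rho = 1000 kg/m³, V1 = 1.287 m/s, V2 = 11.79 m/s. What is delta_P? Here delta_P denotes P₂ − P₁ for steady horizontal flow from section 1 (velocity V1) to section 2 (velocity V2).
Formula: \Delta P = \frac{1}{2} \rho (V_1^2 - V_2^2)
delta_P = 0.5·1000·(1.287² − 11.79²)/1000 = -68.67 kPa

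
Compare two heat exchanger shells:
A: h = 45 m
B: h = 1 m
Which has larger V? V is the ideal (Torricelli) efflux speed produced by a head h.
V(A) = 29.71 m/s, V(B) = 4.429 m/s. Answer: A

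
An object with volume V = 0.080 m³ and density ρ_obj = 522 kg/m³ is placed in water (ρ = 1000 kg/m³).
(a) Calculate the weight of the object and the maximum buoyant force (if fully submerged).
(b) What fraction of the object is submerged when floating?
(a) W=rho_obj*g*V=522*9.81*0.080=409.7 N; F_B(max)=rho*g*V=1000*9.81*0.080=784.8 N
(b) Floating fraction=rho_obj/rho=522/1000=0.522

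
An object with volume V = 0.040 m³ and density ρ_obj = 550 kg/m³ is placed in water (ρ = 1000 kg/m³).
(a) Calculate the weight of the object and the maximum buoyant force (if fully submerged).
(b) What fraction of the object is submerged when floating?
(a) W=rho_obj*g*V=550*9.81*0.040=215.8 N; F_B(max)=rho*g*V=1000*9.81*0.040=392.4 N
(b) Floating fraction=rho_obj/rho=550/1000=0.550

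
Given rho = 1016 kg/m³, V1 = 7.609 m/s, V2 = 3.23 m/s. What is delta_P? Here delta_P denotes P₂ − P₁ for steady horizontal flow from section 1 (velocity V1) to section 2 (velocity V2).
Formula: \Delta P = \frac{1}{2} \rho (V_1^2 - V_2^2)
delta_P = 0.5·1016·(7.609² − 3.23²)/1000 = 24.11 kPa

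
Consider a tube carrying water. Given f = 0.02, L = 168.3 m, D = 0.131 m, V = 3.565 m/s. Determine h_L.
Formula: h_L = f \frac{L}{D} \frac{V^2}{2g}
h_L = 0.02·(168.3/0.131)·3.565²/(2·9.81) = 16.64 m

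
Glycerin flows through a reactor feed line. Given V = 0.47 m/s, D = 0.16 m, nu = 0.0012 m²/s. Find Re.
Formula: Re = \frac{V D}{\nu}
Re = 0.47·0.16/0.0012 = 62.67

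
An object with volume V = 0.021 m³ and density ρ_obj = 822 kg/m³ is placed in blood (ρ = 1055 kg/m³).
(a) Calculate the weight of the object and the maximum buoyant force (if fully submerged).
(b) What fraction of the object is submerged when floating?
(a) W=rho_obj*g*V=822*9.81*0.021=169.3 N; F_B(max)=rho*g*V=1055*9.81*0.021=217.3 N
(b) Floating fraction=rho_obj/rho=822/1055=0.779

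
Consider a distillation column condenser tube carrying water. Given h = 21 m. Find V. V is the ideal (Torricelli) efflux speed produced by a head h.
Formula: V = \sqrt{2 g h}
V = √(2·9.81·21) = 20.3 m/s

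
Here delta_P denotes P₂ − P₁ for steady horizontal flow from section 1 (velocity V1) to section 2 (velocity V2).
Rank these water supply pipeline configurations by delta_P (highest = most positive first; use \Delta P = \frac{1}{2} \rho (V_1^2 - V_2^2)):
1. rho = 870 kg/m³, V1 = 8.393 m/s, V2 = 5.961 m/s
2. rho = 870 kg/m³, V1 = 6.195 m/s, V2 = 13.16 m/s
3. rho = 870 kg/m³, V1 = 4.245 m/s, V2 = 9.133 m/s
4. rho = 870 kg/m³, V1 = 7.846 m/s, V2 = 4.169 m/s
Case 1: delta_P = 15.19 kPa
Case 2: delta_P = -58.64 kPa
Case 3: delta_P = -28.45 kPa
Case 4: delta_P = 19.22 kPa
Ranking (highest first): 4, 1, 3, 2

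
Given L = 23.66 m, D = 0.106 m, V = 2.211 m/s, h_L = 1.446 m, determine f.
Formula: h_L = f \frac{L}{D} \frac{V^2}{2g}
Substituting knowns: 1.446 = f·(23.66/0.106)·2.211²/(2·9.81)
Solving for f: f = 1.446·2·9.81/((23.66/0.106)·2.211²) = 0.026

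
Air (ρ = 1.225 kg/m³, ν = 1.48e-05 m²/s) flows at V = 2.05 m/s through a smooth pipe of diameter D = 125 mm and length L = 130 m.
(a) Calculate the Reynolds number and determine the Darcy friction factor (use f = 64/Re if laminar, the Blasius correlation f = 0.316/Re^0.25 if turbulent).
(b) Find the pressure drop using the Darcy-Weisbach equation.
(a) Re = V·D/ν = 2.05·0.125/1.48e-05 = 17314 → turbulent (Re > 4000); f = 0.316/Re^0.25 = 0.316/17314^0.25 = 0.027548
(b) Darcy-Weisbach: ΔP = f·(L/D)·½ρV²/1000 = 0.027548·(130/0.125)·½·1.225·2.05²/1000 = 0.07375 kPa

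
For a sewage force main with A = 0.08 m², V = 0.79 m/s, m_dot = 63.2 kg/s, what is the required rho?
Formula: \dot{m} = \rho A V
Substituting knowns: 63.2 = rho·0.08·0.79
Solving for rho: rho = 63.2/(0.08·0.79) = 1000 kg/m³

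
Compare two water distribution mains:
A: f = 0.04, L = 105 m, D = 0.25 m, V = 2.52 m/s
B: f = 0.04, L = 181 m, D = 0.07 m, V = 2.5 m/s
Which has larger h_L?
h_L(A) = 5.438 m, h_L(B) = 32.95 m. Answer: B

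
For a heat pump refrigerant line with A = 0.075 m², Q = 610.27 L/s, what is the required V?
Formula: Q = A V
Substituting knowns: 610.27 = 0.075·V·1000
Solving for V: V = (610.27/1000)/0.075 = 8.137 m/s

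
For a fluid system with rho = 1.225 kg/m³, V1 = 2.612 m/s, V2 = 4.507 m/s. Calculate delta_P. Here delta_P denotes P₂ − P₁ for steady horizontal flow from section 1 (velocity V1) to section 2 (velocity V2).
Formula: \Delta P = \frac{1}{2} \rho (V_1^2 - V_2^2)
delta_P = 0.5·1.225·(2.612² − 4.507²)/1000 = -0.008263 kPa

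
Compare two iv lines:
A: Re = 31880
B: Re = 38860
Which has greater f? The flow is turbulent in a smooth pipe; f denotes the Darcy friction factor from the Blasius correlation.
f(A) = 0.02365, f(B) = 0.02251. Answer: A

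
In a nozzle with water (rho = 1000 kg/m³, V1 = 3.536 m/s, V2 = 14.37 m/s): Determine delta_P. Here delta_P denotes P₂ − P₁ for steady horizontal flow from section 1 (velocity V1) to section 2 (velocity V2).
Formula: \Delta P = \frac{1}{2} \rho (V_1^2 - V_2^2)
delta_P = 0.5·1000·(3.536² − 14.37²)/1000 = -97 kPa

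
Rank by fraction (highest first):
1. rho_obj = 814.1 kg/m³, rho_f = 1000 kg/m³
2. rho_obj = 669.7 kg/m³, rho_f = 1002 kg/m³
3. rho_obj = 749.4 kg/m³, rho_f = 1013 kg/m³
Case 1: fraction = 0.8141
Case 2: fraction = 0.6684
Case 3: fraction = 0.7398
Ranking (highest first): 1, 3, 2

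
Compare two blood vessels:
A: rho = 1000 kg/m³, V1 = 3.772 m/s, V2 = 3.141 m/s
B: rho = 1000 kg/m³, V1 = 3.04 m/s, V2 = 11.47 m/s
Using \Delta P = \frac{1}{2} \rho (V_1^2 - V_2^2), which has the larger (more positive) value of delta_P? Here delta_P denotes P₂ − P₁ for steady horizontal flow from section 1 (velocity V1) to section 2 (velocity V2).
delta_P(A) = 2.181 kPa, delta_P(B) = -61.16 kPa. Answer: A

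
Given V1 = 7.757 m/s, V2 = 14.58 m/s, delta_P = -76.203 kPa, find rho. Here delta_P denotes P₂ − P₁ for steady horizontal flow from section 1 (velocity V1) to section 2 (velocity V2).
Formula: \Delta P = \frac{1}{2} \rho (V_1^2 - V_2^2)
Substituting knowns: -76.203 = 0.5·rho·(7.757² − 14.58²)/1000
Solving for rho: rho = 2·(-76.203·1000)/(7.757² − 14.58²) = 1000 kg/m³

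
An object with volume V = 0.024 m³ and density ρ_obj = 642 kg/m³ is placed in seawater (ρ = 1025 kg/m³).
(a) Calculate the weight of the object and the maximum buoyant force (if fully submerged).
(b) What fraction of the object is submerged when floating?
(a) W=rho_obj*g*V=642*9.81*0.024=151.2 N; F_B(max)=rho*g*V=1025*9.81*0.024=241.3 N
(b) Floating fraction=rho_obj/rho=642/1025=0.626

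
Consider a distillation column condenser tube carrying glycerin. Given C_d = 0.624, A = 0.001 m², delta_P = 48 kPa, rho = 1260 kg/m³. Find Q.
Formula: Q = C_d A \sqrt{\frac{2 \Delta P}{\rho}}
Q = 0.624·0.001·√(2·(48·1000)/1260)·1000 = 5.447 L/s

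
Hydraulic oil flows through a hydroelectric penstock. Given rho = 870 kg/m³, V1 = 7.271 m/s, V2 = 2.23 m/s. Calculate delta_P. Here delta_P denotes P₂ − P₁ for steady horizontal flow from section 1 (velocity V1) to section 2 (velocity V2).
Formula: \Delta P = \frac{1}{2} \rho (V_1^2 - V_2^2)
delta_P = 0.5·870·(7.271² − 2.23²)/1000 = 20.83 kPa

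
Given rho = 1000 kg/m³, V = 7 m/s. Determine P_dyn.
Formula: P_{dyn} = \frac{1}{2} \rho V^2
P_dyn = 0.5·1000·7²/1000 = 24.5 kPa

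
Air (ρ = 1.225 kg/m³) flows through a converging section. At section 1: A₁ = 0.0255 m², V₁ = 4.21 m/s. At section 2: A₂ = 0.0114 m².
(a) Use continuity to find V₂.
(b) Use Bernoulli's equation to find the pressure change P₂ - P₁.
(a) Continuity: A₁V₁=A₂V₂ -> V₂=A₁V₁/A₂=0.0255*4.21/0.0114=9.42 m/s
(b) Bernoulli: P₂-P₁=0.5*rho*(V₁^2-V₂^2)/1000=0.5*1.225*(4.21^2-9.42^2)/1000=-0.0435 kPa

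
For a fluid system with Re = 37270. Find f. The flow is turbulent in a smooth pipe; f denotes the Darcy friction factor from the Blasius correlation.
Formula: f = \frac{0.316}{Re^{0.25}}
f = 0.316/37270^0.25 = 0.02274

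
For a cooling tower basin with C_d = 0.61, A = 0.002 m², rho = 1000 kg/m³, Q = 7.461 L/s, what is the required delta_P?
Formula: Q = C_d A \sqrt{\frac{2 \Delta P}{\rho}}
Substituting knowns: 7.461 = 0.61·0.002·√(2·(delta_P·1000)/1000)·1000
Solving for delta_P: delta_P = ((7.461/1000)/(0.61·0.002))²·1000/2/1000 = 18.7 kPa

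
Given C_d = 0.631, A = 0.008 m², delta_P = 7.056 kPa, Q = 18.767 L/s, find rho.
Formula: Q = C_d A \sqrt{\frac{2 \Delta P}{\rho}}
Substituting knowns: 18.767 = 0.631·0.008·√(2·(7.056·1000)/rho)·1000
Solving for rho: rho = 2·(7.056·1000)/((18.767/1000)/(0.631·0.008))² = 1021 kg/m³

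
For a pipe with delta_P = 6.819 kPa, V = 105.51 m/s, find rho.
Formula: V = \sqrt{\frac{2 \Delta P}{\rho}}
Substituting knowns: 105.51 = √(2·(6.819·1000)/rho)
Solving for rho: rho = 2·(6.819·1000)/105.51² = 1.225 kg/m³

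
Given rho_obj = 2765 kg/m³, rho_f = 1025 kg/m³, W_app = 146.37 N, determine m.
Formula: W_{app} = mg\left(1 - \frac{\rho_f}{\rho_{obj}}\right)
Substituting knowns: 146.37 = m·9.81·(1 − 1025/2765)
Solving for m: m = 146.37/(9.81·(1 − 1025/2765)) = 23.71 kg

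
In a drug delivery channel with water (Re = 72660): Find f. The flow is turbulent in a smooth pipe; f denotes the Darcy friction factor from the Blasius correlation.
Formula: f = \frac{0.316}{Re^{0.25}}
f = 0.316/72660^0.25 = 0.01925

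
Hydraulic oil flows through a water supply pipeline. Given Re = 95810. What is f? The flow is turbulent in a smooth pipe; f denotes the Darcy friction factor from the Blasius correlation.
Formula: f = \frac{0.316}{Re^{0.25}}
f = 0.316/95810^0.25 = 0.01796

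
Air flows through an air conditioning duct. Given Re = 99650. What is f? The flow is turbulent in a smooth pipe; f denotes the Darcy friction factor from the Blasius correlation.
Formula: f = \frac{0.316}{Re^{0.25}}
f = 0.316/99650^0.25 = 0.01779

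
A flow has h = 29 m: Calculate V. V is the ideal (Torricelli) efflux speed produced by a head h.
Formula: V = \sqrt{2 g h}
V = √(2·9.81·29) = 23.85 m/s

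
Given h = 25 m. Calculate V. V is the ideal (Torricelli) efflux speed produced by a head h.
Formula: V = \sqrt{2 g h}
V = √(2·9.81·25) = 22.15 m/s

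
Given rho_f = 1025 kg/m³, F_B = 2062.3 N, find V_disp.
Formula: F_B = \rho_f g V_{disp}
Substituting knowns: 2062.3 = 1025·9.81·V_disp
Solving for V_disp: V_disp = 2062.3/(1025·9.81) = 0.2051 m³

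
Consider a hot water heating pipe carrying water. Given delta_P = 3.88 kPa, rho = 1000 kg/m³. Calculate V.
Formula: V = \sqrt{\frac{2 \Delta P}{\rho}}
V = √(2·(3.88·1000)/1000) = 2.786 m/s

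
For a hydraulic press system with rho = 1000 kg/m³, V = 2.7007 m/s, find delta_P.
Formula: V = \sqrt{\frac{2 \Delta P}{\rho}}
Substituting knowns: 2.7007 = √(2·(delta_P·1000)/1000)
Solving for delta_P: delta_P = 2.7007²·1000/2/1000 = 3.647 kPa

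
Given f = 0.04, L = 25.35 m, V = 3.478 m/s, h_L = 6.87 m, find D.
Formula: h_L = f \frac{L}{D} \frac{V^2}{2g}
Substituting knowns: 6.87 = 0.04·(25.35/D)·3.478²/(2·9.81)
Solving for D: D = 0.04·25.35·3.478²/(2·9.81·6.87) = 0.091 m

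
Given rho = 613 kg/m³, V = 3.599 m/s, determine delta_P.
Formula: V = \sqrt{\frac{2 \Delta P}{\rho}}
Substituting knowns: 3.599 = √(2·(delta_P·1000)/613)
Solving for delta_P: delta_P = 3.599²·613/2/1000 = 3.97 kPa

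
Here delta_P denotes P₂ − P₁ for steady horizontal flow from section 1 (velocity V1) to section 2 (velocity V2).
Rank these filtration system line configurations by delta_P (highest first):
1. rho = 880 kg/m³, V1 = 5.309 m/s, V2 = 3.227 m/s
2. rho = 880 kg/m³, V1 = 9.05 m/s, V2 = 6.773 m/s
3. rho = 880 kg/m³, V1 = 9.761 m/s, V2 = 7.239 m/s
Case 1: delta_P = 7.82 kPa
Case 2: delta_P = 15.85 kPa
Case 3: delta_P = 18.86 kPa
Ranking (highest first): 3, 2, 1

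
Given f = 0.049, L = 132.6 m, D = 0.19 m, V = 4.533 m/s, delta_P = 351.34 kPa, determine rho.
Formula: \Delta P = f \frac{L}{D} \frac{\rho V^2}{2}
Substituting knowns: 351.34 = 0.049·(132.6/0.19)·0.5·rho·4.533²/1000
Solving for rho: rho = (351.34·1000)/(0.049·(132.6/0.19)·0.5·4.533²) = 1000 kg/m³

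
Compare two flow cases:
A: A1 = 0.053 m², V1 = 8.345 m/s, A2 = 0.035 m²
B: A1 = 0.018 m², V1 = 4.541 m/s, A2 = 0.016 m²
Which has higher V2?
V2(A) = 12.64 m/s, V2(B) = 5.109 m/s. Answer: A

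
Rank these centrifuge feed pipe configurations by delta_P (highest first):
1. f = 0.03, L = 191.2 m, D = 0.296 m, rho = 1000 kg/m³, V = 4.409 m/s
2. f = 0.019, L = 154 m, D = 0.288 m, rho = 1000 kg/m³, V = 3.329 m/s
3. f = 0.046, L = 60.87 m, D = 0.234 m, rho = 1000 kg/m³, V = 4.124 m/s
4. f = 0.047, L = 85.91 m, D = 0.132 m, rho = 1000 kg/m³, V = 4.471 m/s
Case 1: delta_P = 188.4 kPa
Case 2: delta_P = 56.3 kPa
Case 3: delta_P = 101.8 kPa
Case 4: delta_P = 305.7 kPa
Ranking (highest first): 4, 1, 3, 2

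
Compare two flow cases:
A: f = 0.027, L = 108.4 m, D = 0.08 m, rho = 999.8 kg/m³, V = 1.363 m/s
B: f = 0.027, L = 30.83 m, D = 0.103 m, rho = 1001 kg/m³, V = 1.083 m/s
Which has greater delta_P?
delta_P(A) = 33.98 kPa, delta_P(B) = 4.744 kPa. Answer: A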